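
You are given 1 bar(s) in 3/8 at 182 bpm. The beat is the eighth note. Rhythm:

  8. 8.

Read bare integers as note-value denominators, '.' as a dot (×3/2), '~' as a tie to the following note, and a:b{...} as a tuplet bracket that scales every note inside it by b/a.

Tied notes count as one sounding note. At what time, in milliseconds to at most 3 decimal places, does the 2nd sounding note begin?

note 2 onset = 3/2b = 494.505ms

1. 0.0ms @ 0 + 494.505ms (3/2)
2. 494.505ms @ 3/2 + 494.505ms (3/2)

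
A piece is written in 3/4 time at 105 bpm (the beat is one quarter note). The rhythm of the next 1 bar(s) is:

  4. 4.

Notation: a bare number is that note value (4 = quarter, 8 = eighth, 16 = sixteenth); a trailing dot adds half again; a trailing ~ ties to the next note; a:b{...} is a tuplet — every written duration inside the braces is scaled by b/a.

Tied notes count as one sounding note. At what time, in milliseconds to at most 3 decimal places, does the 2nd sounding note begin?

1. 0.0ms @ 0 + 857.143ms (3/2)
2. 857.143ms @ 3/2 + 857.143ms (3/2)

note 2 onset = 3/2b = 857.143ms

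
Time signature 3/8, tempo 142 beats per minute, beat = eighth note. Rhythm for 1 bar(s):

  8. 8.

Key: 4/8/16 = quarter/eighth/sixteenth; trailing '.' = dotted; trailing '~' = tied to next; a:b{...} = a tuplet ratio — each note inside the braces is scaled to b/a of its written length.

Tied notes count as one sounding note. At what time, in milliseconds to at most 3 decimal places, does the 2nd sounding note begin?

note 2 onset = 3/2b = 633.803ms

1. 0.0ms @ 0 + 633.803ms (3/2)
2. 633.803ms @ 3/2 + 633.803ms (3/2)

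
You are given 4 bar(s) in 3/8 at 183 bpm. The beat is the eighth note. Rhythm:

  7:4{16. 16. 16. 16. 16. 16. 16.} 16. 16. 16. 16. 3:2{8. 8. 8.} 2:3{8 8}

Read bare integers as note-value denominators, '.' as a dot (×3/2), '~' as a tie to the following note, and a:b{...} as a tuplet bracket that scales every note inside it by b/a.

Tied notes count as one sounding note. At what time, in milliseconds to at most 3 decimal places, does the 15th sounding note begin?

1. 0.0ms @ 0 + 140.515ms (3/7)
2. 140.515ms @ 3/7 + 140.515ms (3/7)
3. 281.03ms @ 6/7 + 140.515ms (3/7)
4. 421.546ms @ 9/7 + 140.515ms (3/7)
5. 562.061ms @ 12/7 + 140.515ms (3/7)
6. 702.576ms @ 15/7 + 140.515ms (3/7)
7. 843.091ms @ 18/7 + 140.515ms (3/7)
8. 983.607ms @ 3 + 245.902ms (3/4)
9. 1229.508ms @ 15/4 + 245.902ms (3/4)
10. 1475.41ms @ 9/2 + 245.902ms (3/4)
11. 1721.311ms @ 21/4 + 245.902ms (3/4)
12. 1967.213ms @ 6 + 327.869ms (1)
13. 2295.082ms @ 7 + 327.869ms (1)
14. 2622.951ms @ 8 + 327.869ms (1)
15. 2950.82ms @ 9 + 491.803ms (3/2)
16. 3442.623ms @ 21/2 + 491.803ms (3/2)

note 15 onset = 9b = 2950.82ms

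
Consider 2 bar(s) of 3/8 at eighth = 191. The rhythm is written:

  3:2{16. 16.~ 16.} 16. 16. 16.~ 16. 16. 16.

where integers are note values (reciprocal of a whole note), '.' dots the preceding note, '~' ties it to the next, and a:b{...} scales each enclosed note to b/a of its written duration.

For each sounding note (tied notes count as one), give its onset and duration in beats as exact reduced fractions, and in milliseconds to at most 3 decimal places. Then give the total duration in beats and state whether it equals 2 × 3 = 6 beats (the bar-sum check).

1) 0.0ms=0b +157.068ms=1/2b
2) 157.068ms=1/2b +314.136ms=1b
3) 471.204ms=3/2b +235.602ms=3/4b
4) 706.806ms=9/4b +235.602ms=3/4b
5) 942.408ms=3b +471.204ms=3/2b
6) 1413.613ms=9/2b +235.602ms=3/4b
7) 1649.215ms=21/4b +235.602ms=3/4b
Σ=6b of 6 (191bpm 3/8) — PASS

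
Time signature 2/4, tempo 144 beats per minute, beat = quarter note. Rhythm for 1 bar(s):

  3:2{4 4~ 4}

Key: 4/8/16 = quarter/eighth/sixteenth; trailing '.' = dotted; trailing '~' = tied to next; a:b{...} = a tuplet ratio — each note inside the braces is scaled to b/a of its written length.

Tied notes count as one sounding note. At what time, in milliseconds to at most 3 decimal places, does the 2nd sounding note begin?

1. 0.0ms @ 0 + 277.778ms (2/3)
2. 277.778ms @ 2/3 + 555.556ms (4/3)

note 2 onset = 2/3b = 277.778ms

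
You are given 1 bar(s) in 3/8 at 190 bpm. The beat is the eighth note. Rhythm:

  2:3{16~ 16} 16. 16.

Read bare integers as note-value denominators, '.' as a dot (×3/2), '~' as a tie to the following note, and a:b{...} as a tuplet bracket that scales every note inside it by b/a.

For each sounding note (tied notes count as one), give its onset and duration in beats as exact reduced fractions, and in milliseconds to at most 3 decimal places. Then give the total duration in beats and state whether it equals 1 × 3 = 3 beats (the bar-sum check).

1) 0.0ms=0b +473.684ms=3/2b
2) 473.684ms=3/2b +236.842ms=3/4b
3) 710.526ms=9/4b +236.842ms=3/4b
Σ=3b of 3 (190bpm 3/8) — PASS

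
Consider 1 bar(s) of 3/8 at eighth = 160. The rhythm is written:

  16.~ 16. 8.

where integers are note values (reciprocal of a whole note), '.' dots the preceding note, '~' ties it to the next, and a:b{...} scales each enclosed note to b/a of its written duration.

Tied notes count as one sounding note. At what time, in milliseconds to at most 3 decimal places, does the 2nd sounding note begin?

1. 0.0ms @ 0 + 562.5ms (3/2)
2. 562.5ms @ 3/2 + 562.5ms (3/2)

note 2 onset = 3/2b = 562.5ms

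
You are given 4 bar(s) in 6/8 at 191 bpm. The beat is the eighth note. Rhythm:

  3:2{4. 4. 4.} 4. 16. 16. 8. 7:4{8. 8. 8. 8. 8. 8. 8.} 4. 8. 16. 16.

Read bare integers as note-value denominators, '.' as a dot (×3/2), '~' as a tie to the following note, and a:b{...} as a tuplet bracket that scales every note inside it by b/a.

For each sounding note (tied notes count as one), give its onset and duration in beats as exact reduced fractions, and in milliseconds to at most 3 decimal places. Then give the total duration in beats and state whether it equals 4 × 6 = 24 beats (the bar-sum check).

1) 0.0ms=0b +628.272ms=2b
2) 628.272ms=2b +628.272ms=2b
3) 1256.545ms=4b +628.272ms=2b
4) 1884.817ms=6b +942.408ms=3b
5) 2827.225ms=9b +235.602ms=3/4b
6) 3062.827ms=39/4b +235.602ms=3/4b
7) 3298.429ms=21/2b +471.204ms=3/2b
8) 3769.634ms=12b +269.26ms=6/7b
9) 4038.893ms=90/7b +269.26ms=6/7b
10) 4308.153ms=96/7b +269.26ms=6/7b
11) 4577.412ms=102/7b +269.26ms=6/7b
12) 4846.672ms=108/7b +269.26ms=6/7b
13) 5115.931ms=114/7b +269.26ms=6/7b
14) 5385.191ms=120/7b +269.26ms=6/7b
15) 5654.45ms=18b +942.408ms=3b
16) 6596.859ms=21b +471.204ms=3/2b
17) 7068.063ms=45/2b +235.602ms=3/4b
18) 7303.665ms=93/4b +235.602ms=3/4b
Σ=24b of 24 (191bpm 6/8) — PASS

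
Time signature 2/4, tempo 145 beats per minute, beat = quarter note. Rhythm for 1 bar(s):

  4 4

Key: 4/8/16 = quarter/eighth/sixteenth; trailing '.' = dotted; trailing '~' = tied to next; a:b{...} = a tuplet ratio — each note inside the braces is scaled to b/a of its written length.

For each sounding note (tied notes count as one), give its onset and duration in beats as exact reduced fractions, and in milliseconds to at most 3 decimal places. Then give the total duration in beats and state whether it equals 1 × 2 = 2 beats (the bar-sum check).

1) 0.0ms=0b +413.793ms=1b
2) 413.793ms=1b +413.793ms=1b
Σ=2b of 2 (145bpm 2/4) — PASS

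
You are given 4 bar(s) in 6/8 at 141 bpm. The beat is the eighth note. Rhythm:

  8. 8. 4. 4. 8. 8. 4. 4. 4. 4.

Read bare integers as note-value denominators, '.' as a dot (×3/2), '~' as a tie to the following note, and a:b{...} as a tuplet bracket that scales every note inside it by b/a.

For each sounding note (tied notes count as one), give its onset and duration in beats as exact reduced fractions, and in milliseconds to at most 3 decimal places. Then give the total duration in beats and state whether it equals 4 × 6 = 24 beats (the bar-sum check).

1) 0.0ms=0b +638.298ms=3/2b
2) 638.298ms=3/2b +638.298ms=3/2b
3) 1276.596ms=3b +1276.596ms=3b
4) 2553.191ms=6b +1276.596ms=3b
5) 3829.787ms=9b +638.298ms=3/2b
6) 4468.085ms=21/2b +638.298ms=3/2b
7) 5106.383ms=12b +1276.596ms=3b
8) 6382.979ms=15b +1276.596ms=3b
9) 7659.574ms=18b +1276.596ms=3b
10) 8936.17ms=21b +1276.596ms=3b
Σ=24b of 24 (141bpm 6/8) — PASS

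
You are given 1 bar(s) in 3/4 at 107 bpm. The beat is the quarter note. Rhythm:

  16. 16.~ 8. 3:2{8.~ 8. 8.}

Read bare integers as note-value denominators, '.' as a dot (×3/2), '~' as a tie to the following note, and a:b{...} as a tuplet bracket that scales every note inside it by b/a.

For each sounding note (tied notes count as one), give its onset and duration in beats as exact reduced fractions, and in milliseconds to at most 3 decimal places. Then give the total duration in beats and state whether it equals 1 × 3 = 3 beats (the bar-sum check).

1) 0.0ms=0b +210.28ms=3/8b
2) 210.28ms=3/8b +630.841ms=9/8b
3) 841.121ms=3/2b +560.748ms=1b
4) 1401.869ms=5/2b +280.374ms=1/2b
Σ=3b of 3 (107bpm 3/4) — PASS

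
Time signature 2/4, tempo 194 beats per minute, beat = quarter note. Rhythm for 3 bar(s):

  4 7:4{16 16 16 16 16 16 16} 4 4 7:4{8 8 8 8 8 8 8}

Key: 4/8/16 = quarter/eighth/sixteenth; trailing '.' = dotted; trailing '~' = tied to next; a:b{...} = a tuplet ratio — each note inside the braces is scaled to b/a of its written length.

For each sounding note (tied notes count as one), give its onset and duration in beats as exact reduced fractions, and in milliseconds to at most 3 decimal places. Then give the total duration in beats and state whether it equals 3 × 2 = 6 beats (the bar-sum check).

1) 0.0ms=0b +309.278ms=1b
2) 309.278ms=1b +44.183ms=1/7b
3) 353.461ms=8/7b +44.183ms=1/7b
4) 397.644ms=9/7b +44.183ms=1/7b
5) 441.826ms=10/7b +44.183ms=1/7b
6) 486.009ms=11/7b +44.183ms=1/7b
7) 530.191ms=12/7b +44.183ms=1/7b
8) 574.374ms=13/7b +44.183ms=1/7b
9) 618.557ms=2b +309.278ms=1b
10) 927.835ms=3b +309.278ms=1b
11) 1237.113ms=4b +88.365ms=2/7b
12) 1325.479ms=30/7b +88.365ms=2/7b
13) 1413.844ms=32/7b +88.365ms=2/7b
14) 1502.209ms=34/7b +88.365ms=2/7b
15) 1590.574ms=36/7b +88.365ms=2/7b
16) 1678.94ms=38/7b +88.365ms=2/7b
17) 1767.305ms=40/7b +88.365ms=2/7b
Σ=6b of 6 (194bpm 2/4) — PASS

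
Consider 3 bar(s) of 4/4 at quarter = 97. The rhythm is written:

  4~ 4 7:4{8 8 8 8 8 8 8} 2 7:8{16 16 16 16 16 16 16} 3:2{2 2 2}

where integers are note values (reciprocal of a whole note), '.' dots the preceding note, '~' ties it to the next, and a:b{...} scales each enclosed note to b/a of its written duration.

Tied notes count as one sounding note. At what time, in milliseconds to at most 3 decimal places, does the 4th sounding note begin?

note 4 onset = 18/7b = 1590.574ms

1. 0.0ms @ 0 + 1237.113ms (2)
2. 1237.113ms @ 2 + 176.73ms (2/7)
3. 1413.844ms @ 16/7 + 176.73ms (2/7)
4. 1590.574ms @ 18/7 + 176.73ms (2/7)
5. 1767.305ms @ 20/7 + 176.73ms (2/7)
6. 1944.035ms @ 22/7 + 176.73ms (2/7)
7. 2120.766ms @ 24/7 + 176.73ms (2/7)
8. 2297.496ms @ 26/7 + 176.73ms (2/7)
9. 2474.227ms @ 4 + 1237.113ms (2)
10. 3711.34ms @ 6 + 176.73ms (2/7)
11. 3888.071ms @ 44/7 + 176.73ms (2/7)
12. 4064.801ms @ 46/7 + 176.73ms (2/7)
13. 4241.532ms @ 48/7 + 176.73ms (2/7)
14. 4418.262ms @ 50/7 + 176.73ms (2/7)
15. 4594.993ms @ 52/7 + 176.73ms (2/7)
16. 4771.723ms @ 54/7 + 176.73ms (2/7)
17. 4948.454ms @ 8 + 824.742ms (4/3)
18. 5773.196ms @ 28/3 + 824.742ms (4/3)
19. 6597.938ms @ 32/3 + 824.742ms (4/3)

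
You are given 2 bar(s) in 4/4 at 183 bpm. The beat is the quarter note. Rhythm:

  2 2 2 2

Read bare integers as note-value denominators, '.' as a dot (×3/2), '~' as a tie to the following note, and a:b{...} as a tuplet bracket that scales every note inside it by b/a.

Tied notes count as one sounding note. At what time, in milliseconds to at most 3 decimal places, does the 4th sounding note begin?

1. 0.0ms @ 0 + 655.738ms (2)
2. 655.738ms @ 2 + 655.738ms (2)
3. 1311.475ms @ 4 + 655.738ms (2)
4. 1967.213ms @ 6 + 655.738ms (2)

note 4 onset = 6b = 1967.213ms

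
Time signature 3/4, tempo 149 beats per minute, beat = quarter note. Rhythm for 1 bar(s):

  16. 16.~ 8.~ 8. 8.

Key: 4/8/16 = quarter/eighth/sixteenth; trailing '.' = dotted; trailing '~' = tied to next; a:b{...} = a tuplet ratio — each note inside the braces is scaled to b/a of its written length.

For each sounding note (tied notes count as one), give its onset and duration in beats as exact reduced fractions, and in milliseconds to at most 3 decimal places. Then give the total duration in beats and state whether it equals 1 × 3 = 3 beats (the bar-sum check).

1) 0.0ms=0b +151.007ms=3/8b
2) 151.007ms=3/8b +755.034ms=15/8b
3) 906.04ms=9/4b +302.013ms=3/4b
Σ=3b of 3 (149bpm 3/4) — PASS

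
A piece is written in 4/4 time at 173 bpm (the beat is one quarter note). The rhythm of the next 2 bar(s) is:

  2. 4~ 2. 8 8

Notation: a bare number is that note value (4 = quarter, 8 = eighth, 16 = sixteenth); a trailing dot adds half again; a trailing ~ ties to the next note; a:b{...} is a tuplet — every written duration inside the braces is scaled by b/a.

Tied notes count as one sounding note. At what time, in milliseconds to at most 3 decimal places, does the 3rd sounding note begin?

1. 0.0ms @ 0 + 1040.462ms (3)
2. 1040.462ms @ 3 + 1387.283ms (4)
3. 2427.746ms @ 7 + 173.41ms (1/2)
4. 2601.156ms @ 15/2 + 173.41ms (1/2)

note 3 onset = 7b = 2427.746ms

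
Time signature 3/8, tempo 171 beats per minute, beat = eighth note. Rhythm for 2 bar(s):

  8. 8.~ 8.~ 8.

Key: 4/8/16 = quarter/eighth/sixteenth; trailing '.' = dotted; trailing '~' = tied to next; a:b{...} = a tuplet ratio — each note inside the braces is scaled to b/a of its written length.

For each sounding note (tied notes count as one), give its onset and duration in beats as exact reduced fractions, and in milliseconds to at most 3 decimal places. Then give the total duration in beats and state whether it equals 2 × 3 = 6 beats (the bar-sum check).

1) 0.0ms=0b +526.316ms=3/2b
2) 526.316ms=3/2b +1578.947ms=9/2b
Σ=6b of 6 (171bpm 3/8) — PASS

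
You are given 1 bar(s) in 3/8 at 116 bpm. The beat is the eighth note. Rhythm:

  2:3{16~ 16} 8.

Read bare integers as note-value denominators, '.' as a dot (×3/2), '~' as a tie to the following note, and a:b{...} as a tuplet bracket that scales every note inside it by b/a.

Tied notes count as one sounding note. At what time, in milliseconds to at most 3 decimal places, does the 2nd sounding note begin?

1. 0.0ms @ 0 + 775.862ms (3/2)
2. 775.862ms @ 3/2 + 775.862ms (3/2)

note 2 onset = 3/2b = 775.862ms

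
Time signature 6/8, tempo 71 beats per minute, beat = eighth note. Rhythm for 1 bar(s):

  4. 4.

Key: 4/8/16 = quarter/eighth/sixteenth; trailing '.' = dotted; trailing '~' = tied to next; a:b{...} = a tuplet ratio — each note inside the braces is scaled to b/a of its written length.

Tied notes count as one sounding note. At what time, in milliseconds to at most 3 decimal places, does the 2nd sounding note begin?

1. 0.0ms @ 0 + 2535.211ms (3)
2. 2535.211ms @ 3 + 2535.211ms (3)

note 2 onset = 3b = 2535.211ms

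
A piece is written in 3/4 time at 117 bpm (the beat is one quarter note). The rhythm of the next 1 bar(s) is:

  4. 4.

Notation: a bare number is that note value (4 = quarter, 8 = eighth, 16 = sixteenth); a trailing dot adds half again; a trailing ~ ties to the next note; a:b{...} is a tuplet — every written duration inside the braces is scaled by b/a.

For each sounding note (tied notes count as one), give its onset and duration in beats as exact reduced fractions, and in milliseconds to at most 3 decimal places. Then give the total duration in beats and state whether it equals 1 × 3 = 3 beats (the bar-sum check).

1) 0.0ms=0b +769.231ms=3/2b
2) 769.231ms=3/2b +769.231ms=3/2b
Σ=3b of 3 (117bpm 3/4) — PASS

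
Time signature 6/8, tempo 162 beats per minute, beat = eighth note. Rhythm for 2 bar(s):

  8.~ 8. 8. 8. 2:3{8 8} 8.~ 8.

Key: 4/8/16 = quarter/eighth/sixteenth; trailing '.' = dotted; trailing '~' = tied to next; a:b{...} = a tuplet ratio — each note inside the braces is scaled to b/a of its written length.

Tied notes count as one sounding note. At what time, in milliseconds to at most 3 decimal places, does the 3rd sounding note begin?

note 3 onset = 9/2b = 1666.667ms

1. 0.0ms @ 0 + 1111.111ms (3)
2. 1111.111ms @ 3 + 555.556ms (3/2)
3. 1666.667ms @ 9/2 + 555.556ms (3/2)
4. 2222.222ms @ 6 + 555.556ms (3/2)
5. 2777.778ms @ 15/2 + 555.556ms (3/2)
6. 3333.333ms @ 9 + 1111.111ms (3)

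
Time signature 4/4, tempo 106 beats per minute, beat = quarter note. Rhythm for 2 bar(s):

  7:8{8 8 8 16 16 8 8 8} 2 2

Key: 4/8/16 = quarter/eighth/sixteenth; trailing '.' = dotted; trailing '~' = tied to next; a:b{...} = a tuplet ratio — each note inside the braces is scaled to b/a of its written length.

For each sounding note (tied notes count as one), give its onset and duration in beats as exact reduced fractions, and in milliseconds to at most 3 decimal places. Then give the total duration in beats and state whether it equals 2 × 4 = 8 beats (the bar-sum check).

1) 0.0ms=0b +323.45ms=4/7b
2) 323.45ms=4/7b +323.45ms=4/7b
3) 646.9ms=8/7b +323.45ms=4/7b
4) 970.35ms=12/7b +161.725ms=2/7b
5) 1132.075ms=2b +161.725ms=2/7b
6) 1293.801ms=16/7b +323.45ms=4/7b
7) 1617.251ms=20/7b +323.45ms=4/7b
8) 1940.701ms=24/7b +323.45ms=4/7b
9) 2264.151ms=4b +1132.075ms=2b
10) 3396.226ms=6b +1132.075ms=2b
Σ=8b of 8 (106bpm 4/4) — PASS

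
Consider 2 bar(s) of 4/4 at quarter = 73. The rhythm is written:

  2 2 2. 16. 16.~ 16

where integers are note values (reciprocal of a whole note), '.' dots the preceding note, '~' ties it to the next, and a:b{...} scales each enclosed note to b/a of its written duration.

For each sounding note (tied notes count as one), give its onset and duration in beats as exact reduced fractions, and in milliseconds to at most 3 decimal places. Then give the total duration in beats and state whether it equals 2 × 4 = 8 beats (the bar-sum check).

1) 0.0ms=0b +1643.836ms=2b
2) 1643.836ms=2b +1643.836ms=2b
3) 3287.671ms=4b +2465.753ms=3b
4) 5753.425ms=7b +308.219ms=3/8b
5) 6061.644ms=59/8b +513.699ms=5/8b
Σ=8b of 8 (73bpm 4/4) — PASS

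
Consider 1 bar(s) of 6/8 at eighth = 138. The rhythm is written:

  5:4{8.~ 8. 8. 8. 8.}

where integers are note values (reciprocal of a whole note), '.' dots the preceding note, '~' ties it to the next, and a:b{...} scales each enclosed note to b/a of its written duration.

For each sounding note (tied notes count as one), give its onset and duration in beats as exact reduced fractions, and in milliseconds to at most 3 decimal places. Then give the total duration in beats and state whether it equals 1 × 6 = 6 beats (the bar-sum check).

1) 0.0ms=0b +1043.478ms=12/5b
2) 1043.478ms=12/5b +521.739ms=6/5b
3) 1565.217ms=18/5b +521.739ms=6/5b
4) 2086.957ms=24/5b +521.739ms=6/5b
Σ=6b of 6 (138bpm 6/8) — PASS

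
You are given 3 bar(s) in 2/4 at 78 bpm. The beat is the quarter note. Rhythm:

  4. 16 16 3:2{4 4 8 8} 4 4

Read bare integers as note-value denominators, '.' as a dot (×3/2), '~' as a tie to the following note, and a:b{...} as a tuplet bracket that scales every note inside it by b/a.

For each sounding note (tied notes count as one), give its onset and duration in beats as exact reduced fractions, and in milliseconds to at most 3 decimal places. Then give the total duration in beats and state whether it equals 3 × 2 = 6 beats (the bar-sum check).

1) 0.0ms=0b +1153.846ms=3/2b
2) 1153.846ms=3/2b +192.308ms=1/4b
3) 1346.154ms=7/4b +192.308ms=1/4b
4) 1538.462ms=2b +512.821ms=2/3b
5) 2051.282ms=8/3b +512.821ms=2/3b
6) 2564.103ms=10/3b +256.41ms=1/3b
7) 2820.513ms=11/3b +256.41ms=1/3b
8) 3076.923ms=4b +769.231ms=1b
9) 3846.154ms=5b +769.231ms=1b
Σ=6b of 6 (78bpm 2/4) — PASS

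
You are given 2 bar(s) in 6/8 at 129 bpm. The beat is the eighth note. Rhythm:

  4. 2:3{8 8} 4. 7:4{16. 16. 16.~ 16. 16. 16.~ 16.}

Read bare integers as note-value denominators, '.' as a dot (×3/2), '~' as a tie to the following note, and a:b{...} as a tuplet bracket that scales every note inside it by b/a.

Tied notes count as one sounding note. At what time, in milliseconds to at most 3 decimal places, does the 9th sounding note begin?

1. 0.0ms @ 0 + 1395.349ms (3)
2. 1395.349ms @ 3 + 697.674ms (3/2)
3. 2093.023ms @ 9/2 + 697.674ms (3/2)
4. 2790.698ms @ 6 + 1395.349ms (3)
5. 4186.047ms @ 9 + 199.336ms (3/7)
6. 4385.382ms @ 66/7 + 199.336ms (3/7)
7. 4584.718ms @ 69/7 + 398.671ms (6/7)
8. 4983.389ms @ 75/7 + 199.336ms (3/7)
9. 5182.724ms @ 78/7 + 398.671ms (6/7)

note 9 onset = 78/7b = 5182.724ms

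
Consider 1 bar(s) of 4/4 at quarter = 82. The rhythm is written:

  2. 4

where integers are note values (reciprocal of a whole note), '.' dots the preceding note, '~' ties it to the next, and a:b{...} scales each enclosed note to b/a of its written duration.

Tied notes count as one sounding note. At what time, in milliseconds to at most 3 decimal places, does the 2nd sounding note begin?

1. 0.0ms @ 0 + 2195.122ms (3)
2. 2195.122ms @ 3 + 731.707ms (1)

note 2 onset = 3b = 2195.122ms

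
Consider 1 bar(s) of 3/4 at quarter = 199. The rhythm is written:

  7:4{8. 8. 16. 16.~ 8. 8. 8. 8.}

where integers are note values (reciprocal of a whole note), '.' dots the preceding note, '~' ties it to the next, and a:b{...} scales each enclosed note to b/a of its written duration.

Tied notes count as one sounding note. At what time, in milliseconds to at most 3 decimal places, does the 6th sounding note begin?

1. 0.0ms @ 0 + 129.218ms (3/7)
2. 129.218ms @ 3/7 + 129.218ms (3/7)
3. 258.435ms @ 6/7 + 64.609ms (3/14)
4. 323.044ms @ 15/14 + 193.826ms (9/14)
5. 516.87ms @ 12/7 + 129.218ms (3/7)
6. 646.088ms @ 15/7 + 129.218ms (3/7)
7. 775.305ms @ 18/7 + 129.218ms (3/7)

note 6 onset = 15/7b = 646.088ms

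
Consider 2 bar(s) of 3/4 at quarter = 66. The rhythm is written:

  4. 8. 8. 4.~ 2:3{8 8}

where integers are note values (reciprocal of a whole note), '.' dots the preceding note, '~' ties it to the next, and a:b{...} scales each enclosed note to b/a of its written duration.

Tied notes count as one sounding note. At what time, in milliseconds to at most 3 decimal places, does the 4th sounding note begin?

note 4 onset = 3b = 2727.273ms

1. 0.0ms @ 0 + 1363.636ms (3/2)
2. 1363.636ms @ 3/2 + 681.818ms (3/4)
3. 2045.455ms @ 9/4 + 681.818ms (3/4)
4. 2727.273ms @ 3 + 2045.455ms (9/4)
5. 4772.727ms @ 21/4 + 681.818ms (3/4)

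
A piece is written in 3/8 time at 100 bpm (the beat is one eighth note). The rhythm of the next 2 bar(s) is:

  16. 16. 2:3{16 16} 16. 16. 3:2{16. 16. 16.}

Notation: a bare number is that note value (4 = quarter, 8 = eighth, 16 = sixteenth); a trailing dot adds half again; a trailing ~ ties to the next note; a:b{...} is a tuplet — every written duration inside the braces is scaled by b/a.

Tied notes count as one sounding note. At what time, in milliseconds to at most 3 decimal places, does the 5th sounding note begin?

1. 0.0ms @ 0 + 450.0ms (3/4)
2. 450.0ms @ 3/4 + 450.0ms (3/4)
3. 900.0ms @ 3/2 + 450.0ms (3/4)
4. 1350.0ms @ 9/4 + 450.0ms (3/4)
5. 1800.0ms @ 3 + 450.0ms (3/4)
6. 2250.0ms @ 15/4 + 450.0ms (3/4)
7. 2700.0ms @ 9/2 + 300.0ms (1/2)
8. 3000.0ms @ 5 + 300.0ms (1/2)
9. 3300.0ms @ 11/2 + 300.0ms (1/2)

note 5 onset = 3b = 1800.0ms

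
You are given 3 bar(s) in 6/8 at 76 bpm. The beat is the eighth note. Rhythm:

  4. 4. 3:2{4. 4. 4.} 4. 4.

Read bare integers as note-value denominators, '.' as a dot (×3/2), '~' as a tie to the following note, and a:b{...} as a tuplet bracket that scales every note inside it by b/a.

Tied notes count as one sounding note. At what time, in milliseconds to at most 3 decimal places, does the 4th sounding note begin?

note 4 onset = 8b = 6315.789ms

1. 0.0ms @ 0 + 2368.421ms (3)
2. 2368.421ms @ 3 + 2368.421ms (3)
3. 4736.842ms @ 6 + 1578.947ms (2)
4. 6315.789ms @ 8 + 1578.947ms (2)
5. 7894.737ms @ 10 + 1578.947ms (2)
6. 9473.684ms @ 12 + 2368.421ms (3)
7. 11842.105ms @ 15 + 2368.421ms (3)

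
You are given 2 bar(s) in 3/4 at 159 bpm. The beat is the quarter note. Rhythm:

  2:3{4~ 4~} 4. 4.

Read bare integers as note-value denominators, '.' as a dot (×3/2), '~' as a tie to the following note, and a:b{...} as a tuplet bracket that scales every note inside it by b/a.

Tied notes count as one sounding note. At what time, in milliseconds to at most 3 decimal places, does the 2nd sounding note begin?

note 2 onset = 9/2b = 1698.113ms

1. 0.0ms @ 0 + 1698.113ms (9/2)
2. 1698.113ms @ 9/2 + 566.038ms (3/2)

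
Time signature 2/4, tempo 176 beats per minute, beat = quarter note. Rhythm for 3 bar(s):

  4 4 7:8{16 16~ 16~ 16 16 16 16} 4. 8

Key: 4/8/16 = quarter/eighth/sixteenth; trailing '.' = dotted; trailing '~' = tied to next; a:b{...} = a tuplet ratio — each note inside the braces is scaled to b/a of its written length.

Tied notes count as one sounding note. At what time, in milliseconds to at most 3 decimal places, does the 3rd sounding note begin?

note 3 onset = 2b = 681.818ms

1. 0.0ms @ 0 + 340.909ms (1)
2. 340.909ms @ 1 + 340.909ms (1)
3. 681.818ms @ 2 + 97.403ms (2/7)
4. 779.221ms @ 16/7 + 292.208ms (6/7)
5. 1071.429ms @ 22/7 + 97.403ms (2/7)
6. 1168.831ms @ 24/7 + 97.403ms (2/7)
7. 1266.234ms @ 26/7 + 97.403ms (2/7)
8. 1363.636ms @ 4 + 511.364ms (3/2)
9. 1875.0ms @ 11/2 + 170.455ms (1/2)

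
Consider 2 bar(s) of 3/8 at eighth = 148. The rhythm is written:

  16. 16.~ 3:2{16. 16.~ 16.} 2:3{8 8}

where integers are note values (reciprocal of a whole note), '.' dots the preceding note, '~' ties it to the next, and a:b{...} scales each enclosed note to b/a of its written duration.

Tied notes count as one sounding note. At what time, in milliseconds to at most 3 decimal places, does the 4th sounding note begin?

1. 0.0ms @ 0 + 304.054ms (3/4)
2. 304.054ms @ 3/4 + 506.757ms (5/4)
3. 810.811ms @ 2 + 405.405ms (1)
4. 1216.216ms @ 3 + 608.108ms (3/2)
5. 1824.324ms @ 9/2 + 608.108ms (3/2)

note 4 onset = 3b = 1216.216ms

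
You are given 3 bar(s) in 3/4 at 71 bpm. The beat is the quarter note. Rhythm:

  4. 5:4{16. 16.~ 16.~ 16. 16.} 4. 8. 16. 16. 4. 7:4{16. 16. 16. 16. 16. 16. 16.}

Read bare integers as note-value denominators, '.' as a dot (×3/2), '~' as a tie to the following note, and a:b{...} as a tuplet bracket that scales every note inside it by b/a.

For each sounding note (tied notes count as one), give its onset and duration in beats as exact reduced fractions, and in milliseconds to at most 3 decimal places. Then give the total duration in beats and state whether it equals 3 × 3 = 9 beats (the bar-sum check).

1) 0.0ms=0b +1267.606ms=3/2b
2) 1267.606ms=3/2b +253.521ms=3/10b
3) 1521.127ms=9/5b +760.563ms=9/10b
4) 2281.69ms=27/10b +253.521ms=3/10b
5) 2535.211ms=3b +1267.606ms=3/2b
6) 3802.817ms=9/2b +633.803ms=3/4b
7) 4436.62ms=21/4b +316.901ms=3/8b
8) 4753.521ms=45/8b +316.901ms=3/8b
9) 5070.423ms=6b +1267.606ms=3/2b
10) 6338.028ms=15/2b +181.087ms=3/14b
11) 6519.115ms=54/7b +181.087ms=3/14b
12) 6700.201ms=111/14b +181.087ms=3/14b
13) 6881.288ms=57/7b +181.087ms=3/14b
14) 7062.374ms=117/14b +181.087ms=3/14b
15) 7243.461ms=60/7b +181.087ms=3/14b
16) 7424.547ms=123/14b +181.087ms=3/14b
Σ=9b of 9 (71bpm 3/4) — PASS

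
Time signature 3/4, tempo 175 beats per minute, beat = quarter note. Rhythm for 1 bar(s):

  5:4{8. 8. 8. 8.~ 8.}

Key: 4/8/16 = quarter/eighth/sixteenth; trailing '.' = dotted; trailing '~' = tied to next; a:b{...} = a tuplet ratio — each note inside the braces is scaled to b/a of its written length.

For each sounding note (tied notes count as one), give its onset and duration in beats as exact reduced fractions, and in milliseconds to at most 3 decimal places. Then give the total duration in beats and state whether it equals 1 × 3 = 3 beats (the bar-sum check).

1) 0.0ms=0b +205.714ms=3/5b
2) 205.714ms=3/5b +205.714ms=3/5b
3) 411.429ms=6/5b +205.714ms=3/5b
4) 617.143ms=9/5b +411.429ms=6/5b
Σ=3b of 3 (175bpm 3/4) — PASS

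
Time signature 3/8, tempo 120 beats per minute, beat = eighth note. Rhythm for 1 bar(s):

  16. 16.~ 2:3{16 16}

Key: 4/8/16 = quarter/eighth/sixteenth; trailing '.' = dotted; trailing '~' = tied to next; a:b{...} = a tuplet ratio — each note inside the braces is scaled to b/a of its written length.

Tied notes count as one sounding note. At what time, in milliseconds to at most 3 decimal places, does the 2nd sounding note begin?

note 2 onset = 3/4b = 375.0ms

1. 0.0ms @ 0 + 375.0ms (3/4)
2. 375.0ms @ 3/4 + 750.0ms (3/2)
3. 1125.0ms @ 9/4 + 375.0ms (3/4)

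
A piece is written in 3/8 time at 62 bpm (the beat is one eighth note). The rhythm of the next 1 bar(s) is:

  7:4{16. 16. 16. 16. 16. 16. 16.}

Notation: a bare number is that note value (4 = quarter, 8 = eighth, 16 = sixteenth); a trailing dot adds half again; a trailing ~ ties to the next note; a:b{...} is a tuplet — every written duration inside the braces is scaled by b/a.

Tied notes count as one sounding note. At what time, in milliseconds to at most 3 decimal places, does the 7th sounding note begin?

1. 0.0ms @ 0 + 414.747ms (3/7)
2. 414.747ms @ 3/7 + 414.747ms (3/7)
3. 829.493ms @ 6/7 + 414.747ms (3/7)
4. 1244.24ms @ 9/7 + 414.747ms (3/7)
5. 1658.986ms @ 12/7 + 414.747ms (3/7)
6. 2073.733ms @ 15/7 + 414.747ms (3/7)
7. 2488.479ms @ 18/7 + 414.747ms (3/7)

note 7 onset = 18/7b = 2488.479ms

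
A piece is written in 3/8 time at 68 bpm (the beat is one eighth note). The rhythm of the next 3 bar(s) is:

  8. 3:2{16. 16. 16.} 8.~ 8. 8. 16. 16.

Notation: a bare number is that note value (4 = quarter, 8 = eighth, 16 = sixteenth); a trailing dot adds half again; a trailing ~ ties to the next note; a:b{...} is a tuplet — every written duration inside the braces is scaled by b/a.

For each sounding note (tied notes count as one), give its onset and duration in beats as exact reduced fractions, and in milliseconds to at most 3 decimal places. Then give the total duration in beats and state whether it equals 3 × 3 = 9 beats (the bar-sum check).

1) 0.0ms=0b +1323.529ms=3/2b
2) 1323.529ms=3/2b +441.176ms=1/2b
3) 1764.706ms=2b +441.176ms=1/2b
4) 2205.882ms=5/2b +441.176ms=1/2b
5) 2647.059ms=3b +2647.059ms=3b
6) 5294.118ms=6b +1323.529ms=3/2b
7) 6617.647ms=15/2b +661.765ms=3/4b
8) 7279.412ms=33/4b +661.765ms=3/4b
Σ=9b of 9 (68bpm 3/8) — PASS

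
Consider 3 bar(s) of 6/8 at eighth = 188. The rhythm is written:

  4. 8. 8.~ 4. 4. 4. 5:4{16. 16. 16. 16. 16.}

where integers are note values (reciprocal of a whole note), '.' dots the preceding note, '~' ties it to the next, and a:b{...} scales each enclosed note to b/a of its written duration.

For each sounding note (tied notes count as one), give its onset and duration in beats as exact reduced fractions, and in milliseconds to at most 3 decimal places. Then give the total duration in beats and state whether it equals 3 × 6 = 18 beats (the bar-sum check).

1) 0.0ms=0b +957.447ms=3b
2) 957.447ms=3b +478.723ms=3/2b
3) 1436.17ms=9/2b +1436.17ms=9/2b
4) 2872.34ms=9b +957.447ms=3b
5) 3829.787ms=12b +957.447ms=3b
6) 4787.234ms=15b +191.489ms=3/5b
7) 4978.723ms=78/5b +191.489ms=3/5b
8) 5170.213ms=81/5b +191.489ms=3/5b
9) 5361.702ms=84/5b +191.489ms=3/5b
10) 5553.191ms=87/5b +191.489ms=3/5b
Σ=18b of 18 (188bpm 6/8) — PASS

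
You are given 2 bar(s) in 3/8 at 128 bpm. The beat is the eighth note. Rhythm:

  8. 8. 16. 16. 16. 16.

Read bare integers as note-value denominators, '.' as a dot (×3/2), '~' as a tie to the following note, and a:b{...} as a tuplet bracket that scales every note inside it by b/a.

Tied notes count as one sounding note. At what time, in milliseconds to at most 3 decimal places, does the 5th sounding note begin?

1. 0.0ms @ 0 + 703.125ms (3/2)
2. 703.125ms @ 3/2 + 703.125ms (3/2)
3. 1406.25ms @ 3 + 351.562ms (3/4)
4. 1757.812ms @ 15/4 + 351.562ms (3/4)
5. 2109.375ms @ 9/2 + 351.562ms (3/4)
6. 2460.938ms @ 21/4 + 351.562ms (3/4)

note 5 onset = 9/2b = 2109.375ms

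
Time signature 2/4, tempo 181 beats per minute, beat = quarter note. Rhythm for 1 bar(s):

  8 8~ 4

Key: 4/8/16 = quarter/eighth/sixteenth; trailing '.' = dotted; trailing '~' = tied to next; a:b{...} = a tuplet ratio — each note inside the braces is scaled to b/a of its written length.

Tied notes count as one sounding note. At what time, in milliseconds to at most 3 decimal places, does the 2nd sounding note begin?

1. 0.0ms @ 0 + 165.746ms (1/2)
2. 165.746ms @ 1/2 + 497.238ms (3/2)

note 2 onset = 1/2b = 165.746ms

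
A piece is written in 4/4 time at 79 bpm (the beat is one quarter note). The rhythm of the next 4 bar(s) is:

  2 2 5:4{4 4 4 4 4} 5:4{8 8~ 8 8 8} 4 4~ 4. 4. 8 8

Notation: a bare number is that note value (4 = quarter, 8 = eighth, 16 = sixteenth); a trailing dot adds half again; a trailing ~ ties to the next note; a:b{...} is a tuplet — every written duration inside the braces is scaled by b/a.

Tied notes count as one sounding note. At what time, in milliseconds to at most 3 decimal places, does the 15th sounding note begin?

1. 0.0ms @ 0 + 1518.987ms (2)
2. 1518.987ms @ 2 + 1518.987ms (2)
3. 3037.975ms @ 4 + 607.595ms (4/5)
4. 3645.57ms @ 24/5 + 607.595ms (4/5)
5. 4253.165ms @ 28/5 + 607.595ms (4/5)
6. 4860.759ms @ 32/5 + 607.595ms (4/5)
7. 5468.354ms @ 36/5 + 607.595ms (4/5)
8. 6075.949ms @ 8 + 303.797ms (2/5)
9. 6379.747ms @ 42/5 + 607.595ms (4/5)
10. 6987.342ms @ 46/5 + 303.797ms (2/5)
11. 7291.139ms @ 48/5 + 303.797ms (2/5)
12. 7594.937ms @ 10 + 759.494ms (1)
13. 8354.43ms @ 11 + 1898.734ms (5/2)
14. 10253.165ms @ 27/2 + 1139.241ms (3/2)
15. 11392.405ms @ 15 + 379.747ms (1/2)
16. 11772.152ms @ 31/2 + 379.747ms (1/2)

note 15 onset = 15b = 11392.405ms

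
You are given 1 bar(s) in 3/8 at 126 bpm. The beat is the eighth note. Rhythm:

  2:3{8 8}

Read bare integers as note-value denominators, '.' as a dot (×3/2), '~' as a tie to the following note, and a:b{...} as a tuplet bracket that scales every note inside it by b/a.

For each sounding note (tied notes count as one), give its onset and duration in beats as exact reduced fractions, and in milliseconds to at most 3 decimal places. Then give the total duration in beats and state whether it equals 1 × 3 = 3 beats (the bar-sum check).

1) 0.0ms=0b +714.286ms=3/2b
2) 714.286ms=3/2b +714.286ms=3/2b
Σ=3b of 3 (126bpm 3/8) — PASS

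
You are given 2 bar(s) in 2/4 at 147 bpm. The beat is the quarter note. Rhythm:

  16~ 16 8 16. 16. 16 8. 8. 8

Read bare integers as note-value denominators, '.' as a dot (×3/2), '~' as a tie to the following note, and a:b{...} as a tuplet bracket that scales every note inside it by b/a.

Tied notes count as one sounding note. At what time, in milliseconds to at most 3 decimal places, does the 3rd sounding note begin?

1. 0.0ms @ 0 + 204.082ms (1/2)
2. 204.082ms @ 1/2 + 204.082ms (1/2)
3. 408.163ms @ 1 + 153.061ms (3/8)
4. 561.224ms @ 11/8 + 153.061ms (3/8)
5. 714.286ms @ 7/4 + 102.041ms (1/4)
6. 816.327ms @ 2 + 306.122ms (3/4)
7. 1122.449ms @ 11/4 + 306.122ms (3/4)
8. 1428.571ms @ 7/2 + 204.082ms (1/2)

note 3 onset = 1b = 408.163ms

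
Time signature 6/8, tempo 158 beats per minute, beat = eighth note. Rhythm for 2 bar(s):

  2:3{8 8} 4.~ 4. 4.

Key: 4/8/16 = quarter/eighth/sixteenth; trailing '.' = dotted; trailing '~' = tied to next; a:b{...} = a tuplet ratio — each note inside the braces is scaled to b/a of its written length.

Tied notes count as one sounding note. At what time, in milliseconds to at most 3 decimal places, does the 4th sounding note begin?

1. 0.0ms @ 0 + 569.62ms (3/2)
2. 569.62ms @ 3/2 + 569.62ms (3/2)
3. 1139.241ms @ 3 + 2278.481ms (6)
4. 3417.722ms @ 9 + 1139.241ms (3)

note 4 onset = 9b = 3417.722ms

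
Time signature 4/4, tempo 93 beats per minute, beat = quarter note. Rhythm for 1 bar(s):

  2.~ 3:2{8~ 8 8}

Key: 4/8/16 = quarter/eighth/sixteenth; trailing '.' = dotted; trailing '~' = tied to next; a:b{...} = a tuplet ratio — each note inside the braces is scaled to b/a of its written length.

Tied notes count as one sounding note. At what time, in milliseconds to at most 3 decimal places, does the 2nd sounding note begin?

note 2 onset = 11/3b = 2365.591ms

1. 0.0ms @ 0 + 2365.591ms (11/3)
2. 2365.591ms @ 11/3 + 215.054ms (1/3)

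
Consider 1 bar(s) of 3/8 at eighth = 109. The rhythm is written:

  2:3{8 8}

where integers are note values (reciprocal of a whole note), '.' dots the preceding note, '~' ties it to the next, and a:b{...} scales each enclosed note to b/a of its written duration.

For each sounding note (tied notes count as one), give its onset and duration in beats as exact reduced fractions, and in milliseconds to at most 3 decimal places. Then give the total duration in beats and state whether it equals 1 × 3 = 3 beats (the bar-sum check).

1) 0.0ms=0b +825.688ms=3/2b
2) 825.688ms=3/2b +825.688ms=3/2b
Σ=3b of 3 (109bpm 3/8) — PASS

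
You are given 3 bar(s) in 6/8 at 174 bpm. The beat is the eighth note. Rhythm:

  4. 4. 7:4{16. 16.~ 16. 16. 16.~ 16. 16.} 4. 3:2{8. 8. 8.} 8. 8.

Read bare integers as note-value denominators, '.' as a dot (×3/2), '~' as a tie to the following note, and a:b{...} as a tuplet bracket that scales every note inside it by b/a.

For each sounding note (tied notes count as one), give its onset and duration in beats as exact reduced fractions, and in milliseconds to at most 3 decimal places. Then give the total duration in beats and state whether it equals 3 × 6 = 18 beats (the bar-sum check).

1) 0.0ms=0b +1034.483ms=3b
2) 1034.483ms=3b +1034.483ms=3b
3) 2068.966ms=6b +147.783ms=3/7b
4) 2216.749ms=45/7b +295.567ms=6/7b
5) 2512.315ms=51/7b +147.783ms=3/7b
6) 2660.099ms=54/7b +295.567ms=6/7b
7) 2955.665ms=60/7b +147.783ms=3/7b
8) 3103.448ms=9b +1034.483ms=3b
9) 4137.931ms=12b +344.828ms=1b
10) 4482.759ms=13b +344.828ms=1b
11) 4827.586ms=14b +344.828ms=1b
12) 5172.414ms=15b +517.241ms=3/2b
13) 5689.655ms=33/2b +517.241ms=3/2b
Σ=18b of 18 (174bpm 6/8) — PASS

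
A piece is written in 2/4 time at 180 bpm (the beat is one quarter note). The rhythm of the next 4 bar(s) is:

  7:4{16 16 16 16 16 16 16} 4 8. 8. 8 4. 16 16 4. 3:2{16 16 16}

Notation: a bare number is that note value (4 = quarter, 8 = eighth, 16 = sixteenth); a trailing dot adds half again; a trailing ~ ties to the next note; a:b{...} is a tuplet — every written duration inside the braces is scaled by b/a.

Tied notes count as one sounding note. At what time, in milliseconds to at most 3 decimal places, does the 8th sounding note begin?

1. 0.0ms @ 0 + 47.619ms (1/7)
2. 47.619ms @ 1/7 + 47.619ms (1/7)
3. 95.238ms @ 2/7 + 47.619ms (1/7)
4. 142.857ms @ 3/7 + 47.619ms (1/7)
5. 190.476ms @ 4/7 + 47.619ms (1/7)
6. 238.095ms @ 5/7 + 47.619ms (1/7)
7. 285.714ms @ 6/7 + 47.619ms (1/7)
8. 333.333ms @ 1 + 333.333ms (1)
9. 666.667ms @ 2 + 250.0ms (3/4)
10. 916.667ms @ 11/4 + 250.0ms (3/4)
11. 1166.667ms @ 7/2 + 166.667ms (1/2)
12. 1333.333ms @ 4 + 500.0ms (3/2)
13. 1833.333ms @ 11/2 + 83.333ms (1/4)
14. 1916.667ms @ 23/4 + 83.333ms (1/4)
15. 2000.0ms @ 6 + 500.0ms (3/2)
16. 2500.0ms @ 15/2 + 55.556ms (1/6)
17. 2555.556ms @ 23/3 + 55.556ms (1/6)
18. 2611.111ms @ 47/6 + 55.556ms (1/6)

note 8 onset = 1b = 333.333ms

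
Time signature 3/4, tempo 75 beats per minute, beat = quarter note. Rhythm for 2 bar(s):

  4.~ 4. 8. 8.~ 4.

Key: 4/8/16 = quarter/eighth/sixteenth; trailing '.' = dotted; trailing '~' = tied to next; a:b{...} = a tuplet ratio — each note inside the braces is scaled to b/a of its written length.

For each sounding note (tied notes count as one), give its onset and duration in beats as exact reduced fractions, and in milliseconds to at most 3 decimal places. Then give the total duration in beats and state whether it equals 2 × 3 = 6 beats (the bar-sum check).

1) 0.0ms=0b +2400.0ms=3b
2) 2400.0ms=3b +600.0ms=3/4b
3) 3000.0ms=15/4b +1800.0ms=9/4b
Σ=6b of 6 (75bpm 3/4) — PASS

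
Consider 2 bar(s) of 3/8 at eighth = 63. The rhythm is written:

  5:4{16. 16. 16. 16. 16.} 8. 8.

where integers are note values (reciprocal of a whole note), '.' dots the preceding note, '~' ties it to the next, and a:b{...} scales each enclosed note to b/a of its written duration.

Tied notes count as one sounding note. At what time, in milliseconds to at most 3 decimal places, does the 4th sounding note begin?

1. 0.0ms @ 0 + 571.429ms (3/5)
2. 571.429ms @ 3/5 + 571.429ms (3/5)
3. 1142.857ms @ 6/5 + 571.429ms (3/5)
4. 1714.286ms @ 9/5 + 571.429ms (3/5)
5. 2285.714ms @ 12/5 + 571.429ms (3/5)
6. 2857.143ms @ 3 + 1428.571ms (3/2)
7. 4285.714ms @ 9/2 + 1428.571ms (3/2)

note 4 onset = 9/5b = 1714.286ms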